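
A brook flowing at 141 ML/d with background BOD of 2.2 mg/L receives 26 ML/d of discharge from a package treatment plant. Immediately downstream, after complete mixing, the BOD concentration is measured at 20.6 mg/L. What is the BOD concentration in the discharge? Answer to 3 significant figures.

120 mg/L

Mass balance: 141.0·2.200 + 26.00·Cₑ = 167.0·20.60
→ Cₑ = (167.0·20.60 − 141.0·2.200) / 26.00 = 120.4 mg/L.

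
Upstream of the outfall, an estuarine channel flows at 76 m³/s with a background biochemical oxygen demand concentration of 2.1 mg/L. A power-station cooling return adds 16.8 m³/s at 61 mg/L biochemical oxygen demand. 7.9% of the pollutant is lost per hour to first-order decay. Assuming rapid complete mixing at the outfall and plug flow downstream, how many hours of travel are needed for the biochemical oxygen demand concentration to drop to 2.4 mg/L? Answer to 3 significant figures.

20.3 h

Mixed concentration C = ΣQC/ΣQ = (76.00·2.100 + 16.80·61.00) / 92.80 = 1184/92.80 = 12.76 mg/L.
7.9%/h lost → k = −ln(1 − 0.079) = 0.08230 h⁻¹.
12.76·exp(−k·t) = 2.4 → t = ln(12.76/2.4)/k = 73100 s = 20.31 h.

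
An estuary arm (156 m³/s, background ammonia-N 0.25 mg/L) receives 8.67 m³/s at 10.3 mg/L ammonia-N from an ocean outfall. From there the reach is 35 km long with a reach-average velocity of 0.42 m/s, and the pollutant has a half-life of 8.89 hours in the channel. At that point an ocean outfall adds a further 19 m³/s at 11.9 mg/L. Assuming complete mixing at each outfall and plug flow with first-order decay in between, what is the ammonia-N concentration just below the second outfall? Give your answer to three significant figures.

Conservation of mass: C = (156.0·0.2500 + 8.670·10.30) / 164.7 = 128.3/164.7 = 0.7791 mg/L; combined flow 164.7 m³/s.
Travel time t = 35·1000 / 0.42 = 83330 s = 23.15 h.
Half-life 8.89 h → k = ln 2 / 8.89 = 0.07797 h⁻¹ = 1.871 d⁻¹.
Decay over the reach: 0.7791·exp(−kt) = 0.7791·0.1645 = 0.1282 mg/L.
Second outfall: C = (164.7·0.1282 + 19.00·11.90)/183.7 = 1.346 mg/L.

1.35 mg/L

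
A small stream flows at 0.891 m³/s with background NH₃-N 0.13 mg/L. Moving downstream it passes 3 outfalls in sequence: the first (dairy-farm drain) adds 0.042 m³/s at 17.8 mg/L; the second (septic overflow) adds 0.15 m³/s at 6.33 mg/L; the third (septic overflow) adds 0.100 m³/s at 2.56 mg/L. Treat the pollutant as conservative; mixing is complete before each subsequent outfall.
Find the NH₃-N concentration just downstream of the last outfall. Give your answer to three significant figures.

After outfall 1: Q = 0.8910 + 0.04200 = 0.9330 m³/s; C = (0.8910·0.1300 + 0.04200·17.80)/0.9330 = 0.9254 mg/L.
After outfall 2: Q = 0.9330 + 0.1500 = 1.083 m³/s; C = (0.9330·0.9254 + 0.1500·6.330)/1.083 = 1.674 mg/L.
After outfall 3: Q = 1.083 + 0.1000 = 1.183 m³/s; C = (1.083·1.674 + 0.1000·2.560)/1.183 = 1.749 mg/L.

1.75 mg/L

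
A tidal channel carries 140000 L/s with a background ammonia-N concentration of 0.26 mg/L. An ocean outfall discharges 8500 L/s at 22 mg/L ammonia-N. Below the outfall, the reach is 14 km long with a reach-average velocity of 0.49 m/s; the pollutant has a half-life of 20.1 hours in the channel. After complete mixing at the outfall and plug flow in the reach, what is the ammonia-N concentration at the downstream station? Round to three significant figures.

After mixing, C = (140000·0.2600 + 8500·22.00) / 148500 = 223400/148500 = 1.504 mg/L.
Travel time t = 14·1000 / 0.49 = 28570 s = 7.937 h.
Half-life 20.1 h → k = ln 2 / 20.1 = 0.03448 h⁻¹ = 0.8276 d⁻¹.
First-order decay: C = 1.504·exp(−k·t) = 1.504·0.7606 = 1.144 mg/L.

1.14 mg/L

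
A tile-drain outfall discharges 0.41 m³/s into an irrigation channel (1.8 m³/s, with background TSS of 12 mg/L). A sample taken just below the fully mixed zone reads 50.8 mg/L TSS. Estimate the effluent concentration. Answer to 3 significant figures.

Mass balance: 1.800·12.00 + 0.4100·Cₑ = 2.210·50.80
→ Cₑ = (2.210·50.80 − 1.800·12.00) / 0.4100 = 221.1 mg/L.

221 mg/L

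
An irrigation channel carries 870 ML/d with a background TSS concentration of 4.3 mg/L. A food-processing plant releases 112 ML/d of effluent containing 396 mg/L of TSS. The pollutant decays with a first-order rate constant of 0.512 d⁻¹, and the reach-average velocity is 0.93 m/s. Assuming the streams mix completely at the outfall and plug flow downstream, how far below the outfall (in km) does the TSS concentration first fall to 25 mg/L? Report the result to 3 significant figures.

106 km

Conservation of mass: C = (870.0·4.300 + 112.0·396.0) / 982.0 = 48090/982.0 = 48.97 mg/L.
Set 48.97·exp(−k·t) = 25 → t = ln(48.97/25)/k = 113500 s = 31.52 h.
Distance = v·t = 0.93·113500 = 105500 m = 105.5 km.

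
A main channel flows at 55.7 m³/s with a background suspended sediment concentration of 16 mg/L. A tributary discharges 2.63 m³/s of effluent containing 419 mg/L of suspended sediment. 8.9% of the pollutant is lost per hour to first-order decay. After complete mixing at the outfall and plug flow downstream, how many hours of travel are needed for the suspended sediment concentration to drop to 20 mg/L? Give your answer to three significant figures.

Mixed concentration C = ΣQC/ΣQ = (55.70·16.00 + 2.630·419.0) / 58.33 = 1993/58.33 = 34.17 mg/L.
8.9%/h lost → k = −ln(1 − 0.089) = 0.09321 h⁻¹.
34.17·exp(−k·t) = 20 → t = ln(34.17/20)/k = 20690 s = 5.746 h.

5.75 h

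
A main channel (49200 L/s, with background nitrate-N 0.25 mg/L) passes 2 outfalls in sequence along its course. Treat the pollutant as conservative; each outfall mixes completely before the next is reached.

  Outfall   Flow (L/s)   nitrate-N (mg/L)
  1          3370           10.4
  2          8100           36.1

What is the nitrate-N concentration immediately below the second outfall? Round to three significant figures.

5.60 mg/L

After outfall 1: Q = 49200 + 3370 = 52570 L/s; C = (49200·0.2500 + 3370·10.40)/52570 = 0.9007 mg/L.
After outfall 2: Q = 52570 + 8100 = 60670 L/s; C = (52570·0.9007 + 8100·36.10)/60670 = 5.600 mg/L.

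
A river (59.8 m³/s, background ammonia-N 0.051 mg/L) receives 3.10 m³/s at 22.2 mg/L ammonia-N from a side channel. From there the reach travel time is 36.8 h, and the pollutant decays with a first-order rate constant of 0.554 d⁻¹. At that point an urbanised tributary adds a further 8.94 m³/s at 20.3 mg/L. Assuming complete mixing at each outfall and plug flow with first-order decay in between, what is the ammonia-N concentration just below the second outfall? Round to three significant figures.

Mixed concentration C = ΣQC/ΣQ = (59.80·0.05100 + 3.100·22.20) / 62.90 = 71.87/62.90 = 1.143 mg/L; combined flow 62.90 m³/s.
After decay, C = 1.143 × e^(−kt) = 1.143 × 0.4276 = 0.4886 mg/L.
Second outfall: C = (62.90·0.4886 + 8.940·20.30)/71.84 = 2.954 mg/L.

2.95 mg/L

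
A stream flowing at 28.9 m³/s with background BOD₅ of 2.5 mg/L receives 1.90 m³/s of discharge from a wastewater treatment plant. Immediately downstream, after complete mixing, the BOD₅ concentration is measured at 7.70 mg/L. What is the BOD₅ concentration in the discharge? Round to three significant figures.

86.8 mg/L

Mass balance: 28.90·2.500 + 1.900·Cₑ = 30.80·7.700
→ Cₑ = (30.80·7.700 − 28.90·2.500) / 1.900 = 86.79 mg/L.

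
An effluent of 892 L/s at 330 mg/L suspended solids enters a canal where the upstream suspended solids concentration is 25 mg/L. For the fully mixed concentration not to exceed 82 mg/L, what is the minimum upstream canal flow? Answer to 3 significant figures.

3880 L/s

Set C_mix = 82: (Q·25.00 + 892.0·330.0) / (Q + 892.0) = 82
→ Q = 892.0·(330.0 − 82)/(82 − 25.00) = 3881 L/s.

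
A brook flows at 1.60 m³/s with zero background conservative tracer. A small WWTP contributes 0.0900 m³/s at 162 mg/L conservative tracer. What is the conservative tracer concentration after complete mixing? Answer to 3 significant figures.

Mass balance: C = (1.600·0 + 0.09000·162.0) / 1.690 = 14.58/1.690 = 8.627 mg/L.

8.63 mg/L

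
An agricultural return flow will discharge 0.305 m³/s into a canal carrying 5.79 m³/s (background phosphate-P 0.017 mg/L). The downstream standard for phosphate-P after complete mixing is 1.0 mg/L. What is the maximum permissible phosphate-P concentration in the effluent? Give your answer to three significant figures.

19.7 mg/L

At the limit, (Qr·Cr + Qe·Cₑ)/(Qr + Qe) = 1.0:
Cₑ = (6.095·1.0 − 5.790·0.01700) / 0.3050 = 19.66 mg/L.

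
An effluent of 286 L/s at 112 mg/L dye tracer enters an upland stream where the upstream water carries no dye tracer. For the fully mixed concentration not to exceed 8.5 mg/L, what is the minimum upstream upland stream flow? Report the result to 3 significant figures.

Set C_mix = 8.5: (Q·0 + 286.0·112.0) / (Q + 286.0) = 8.5
→ Q = 286.0·(112.0 − 8.5)/(8.5 − 0) = 3482 L/s.

3480 L/s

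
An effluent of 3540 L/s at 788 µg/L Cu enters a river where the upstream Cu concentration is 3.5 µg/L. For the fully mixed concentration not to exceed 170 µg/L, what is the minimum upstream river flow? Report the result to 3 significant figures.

13100 L/s

Set C_mix = 170: (Q·3.500 + 3540·788.0) / (Q + 3540) = 170
→ Q = 3540·(788.0 − 170)/(170 − 3.500) = 13140 L/s.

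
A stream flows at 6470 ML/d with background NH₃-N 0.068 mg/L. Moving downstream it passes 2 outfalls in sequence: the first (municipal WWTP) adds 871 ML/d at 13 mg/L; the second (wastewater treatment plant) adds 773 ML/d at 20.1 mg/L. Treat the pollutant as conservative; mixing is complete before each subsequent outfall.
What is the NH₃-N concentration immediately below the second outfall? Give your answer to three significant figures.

3.36 mg/L

Below outfall 1: Q → 7341 ML/d, C = (6470·0.06800 + 871.0·13.00)/7341 = 1.602 mg/L.
Below outfall 2: Q → 8114 ML/d, C = (7341·1.602 + 773.0·20.10)/8114 = 3.365 mg/L.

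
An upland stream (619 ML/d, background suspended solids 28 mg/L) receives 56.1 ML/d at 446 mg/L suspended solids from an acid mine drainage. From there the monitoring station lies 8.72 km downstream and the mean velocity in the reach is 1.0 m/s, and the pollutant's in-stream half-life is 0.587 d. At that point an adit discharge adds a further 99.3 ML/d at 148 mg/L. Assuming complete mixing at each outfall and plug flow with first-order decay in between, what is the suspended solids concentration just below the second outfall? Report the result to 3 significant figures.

67.5 mg/L

Mass balance: C = (619.0·28.00 + 56.10·446.0) / 675.1 = 42350/675.1 = 62.74 mg/L; combined flow 675.1 ML/d.
Travel time t = 8.72·1000 / 1.0 = 8720 s = 2.422 h.
Half-life 0.587 d → k = ln 2 / 0.587 = 1.181 d⁻¹.
First-order decay: C = 62.74·exp(−k·t) = 62.74·0.8877 = 55.69 mg/L.
Second outfall: C = (675.1·55.69 + 99.30·148.0)/774.4 = 67.52 mg/L.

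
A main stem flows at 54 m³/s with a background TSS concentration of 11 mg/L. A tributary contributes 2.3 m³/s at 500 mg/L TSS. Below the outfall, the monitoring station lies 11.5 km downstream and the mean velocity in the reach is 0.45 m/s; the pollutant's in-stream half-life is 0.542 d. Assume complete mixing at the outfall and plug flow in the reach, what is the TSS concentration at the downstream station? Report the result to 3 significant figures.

Flow-weighted average: C = (54.00·11.00 + 2.300·500.0) / 56.30 = 1744/56.30 = 30.98 mg/L.
Travel time t = 11.5·1000 / 0.45 = 25560 s = 7.099 h.
Half-life 0.542 d → k = ln 2 / 0.542 = 1.279 d⁻¹.
Applying C = C₀e^(−kt): 30.98 × 0.6850 = 21.22 mg/L.

21.2 mg/L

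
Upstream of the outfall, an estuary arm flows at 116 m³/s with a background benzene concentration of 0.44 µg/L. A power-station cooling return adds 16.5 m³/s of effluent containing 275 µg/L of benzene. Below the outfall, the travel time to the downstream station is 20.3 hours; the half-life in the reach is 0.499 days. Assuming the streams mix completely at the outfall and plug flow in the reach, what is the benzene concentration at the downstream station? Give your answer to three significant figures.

10.7 µg/L

Mass balance: C = (116.0·0.4400 + 16.50·275.0) / 132.5 = 4589/132.5 = 34.63 µg/L.
Half-life 0.499 d → k = ln 2 / 0.499 = 1.389 d⁻¹.
Applying C = C₀e^(−kt): 34.63 × 0.3088 = 10.70 µg/L.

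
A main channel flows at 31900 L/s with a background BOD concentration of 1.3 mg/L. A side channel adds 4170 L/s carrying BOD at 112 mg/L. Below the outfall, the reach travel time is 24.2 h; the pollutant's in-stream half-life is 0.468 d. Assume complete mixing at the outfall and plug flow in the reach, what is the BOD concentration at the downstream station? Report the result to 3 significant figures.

Conservation of mass: C = (31900·1.300 + 4170·112.0) / 36070 = 508500/36070 = 14.10 mg/L.
Half-life 0.468 d → k = ln 2 / 0.468 = 1.481 d⁻¹.
Applying C = C₀e^(−kt): 14.10 × 0.2246 = 3.166 mg/L.

3.17 mg/L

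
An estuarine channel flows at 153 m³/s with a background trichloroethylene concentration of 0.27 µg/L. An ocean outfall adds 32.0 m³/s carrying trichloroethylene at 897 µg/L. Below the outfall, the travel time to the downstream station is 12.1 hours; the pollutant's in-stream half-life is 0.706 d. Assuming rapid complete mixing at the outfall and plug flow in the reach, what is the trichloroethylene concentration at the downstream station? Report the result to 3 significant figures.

94.7 µg/L

After mixing, C = (153.0·0.2700 + 32.00·897.0) / 185.0 = 28750/185.0 = 155.4 µg/L.
Half-life 0.706 d → k = ln 2 / 0.706 = 0.9818 d⁻¹.
Decay over the reach: 155.4·exp(−kt) = 155.4·0.6096 = 94.72 µg/L.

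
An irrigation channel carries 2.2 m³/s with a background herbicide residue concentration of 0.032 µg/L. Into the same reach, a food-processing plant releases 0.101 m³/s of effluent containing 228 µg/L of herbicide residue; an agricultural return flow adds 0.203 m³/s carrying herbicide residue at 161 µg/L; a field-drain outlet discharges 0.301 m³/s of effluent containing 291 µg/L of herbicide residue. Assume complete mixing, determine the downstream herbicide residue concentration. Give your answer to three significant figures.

51.1 µg/L

After mixing, C = (2.200·0.03200 + 0.1010·228.0 + 0.2030·161.0 + 0.3010·291.0) / 2.805 = 143.4/2.805 = 51.11 µg/L.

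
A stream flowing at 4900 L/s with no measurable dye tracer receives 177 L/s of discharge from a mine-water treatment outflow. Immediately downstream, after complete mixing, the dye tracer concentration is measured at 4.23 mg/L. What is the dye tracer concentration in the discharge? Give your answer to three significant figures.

Mass balance: 4900·0 + 177.0·Cₑ = 5077·4.230
→ Cₑ = (5077·4.230 − 4900·0) / 177.0 = 121.3 mg/L.

121 mg/L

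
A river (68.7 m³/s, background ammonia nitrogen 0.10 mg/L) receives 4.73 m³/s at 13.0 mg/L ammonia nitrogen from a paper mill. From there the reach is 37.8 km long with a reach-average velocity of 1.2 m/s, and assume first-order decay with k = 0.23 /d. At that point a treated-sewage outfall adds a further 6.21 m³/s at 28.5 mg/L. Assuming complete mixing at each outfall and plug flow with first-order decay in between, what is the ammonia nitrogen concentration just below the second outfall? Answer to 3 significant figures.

3.01 mg/L

Flow-weighted average: C = (68.70·0.1000 + 4.730·13.00) / 73.43 = 68.36/73.43 = 0.9310 mg/L; combined flow 73.43 m³/s.
Travel time t = 37.8·1000 / 1.2 = 31500 s = 8.750 h.
Applying C = C₀e^(−kt): 0.9310 × 0.9196 = 0.8561 mg/L.
At the second outfall, C = (73.43·0.8561 + 6.210·28.50) / (73.43 + 6.210) = 3.012 mg/L.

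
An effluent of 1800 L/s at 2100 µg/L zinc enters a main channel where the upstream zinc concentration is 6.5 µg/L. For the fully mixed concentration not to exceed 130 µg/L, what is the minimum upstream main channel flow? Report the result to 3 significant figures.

28700 L/s

Set C_mix = 130: (Q·6.500 + 1800·2100) / (Q + 1800) = 130
→ Q = 1800·(2100 − 130)/(130 − 6.500) = 28710 L/s.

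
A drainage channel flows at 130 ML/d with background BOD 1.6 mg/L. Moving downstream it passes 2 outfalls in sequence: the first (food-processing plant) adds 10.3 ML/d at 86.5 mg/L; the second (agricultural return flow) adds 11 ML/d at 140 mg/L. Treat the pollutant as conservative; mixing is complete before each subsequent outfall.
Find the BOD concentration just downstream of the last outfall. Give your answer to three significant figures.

Outfall 1: combined Q = 140.3 ML/d; C = (130.0·1.600 + 10.30·86.50)/140.3 = 7.833 mg/L.
Outfall 2: combined Q = 151.3 ML/d; C = (140.3·7.833 + 11.00·140.0)/151.3 = 17.44 mg/L.

17.4 mg/L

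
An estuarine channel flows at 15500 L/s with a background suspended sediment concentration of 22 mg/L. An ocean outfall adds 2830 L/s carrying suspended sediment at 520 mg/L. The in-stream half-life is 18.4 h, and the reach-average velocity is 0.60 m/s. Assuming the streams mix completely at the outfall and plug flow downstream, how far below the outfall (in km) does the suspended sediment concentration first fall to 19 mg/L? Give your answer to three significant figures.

After mixing, C = (15500·22.00 + 2830·520.0) / 18330 = 1813000/18330 = 98.89 mg/L.
Half-life 18.4 h → k = ln 2 / 18.4 = 0.03767 h⁻¹ = 0.9041 d⁻¹.
Set 98.89·exp(−k·t) = 19 → t = ln(98.89/19)/k = 157600 s = 43.79 h.
Distance = v·t = 0.60·157600 = 94580 m = 94.58 km.

94.6 km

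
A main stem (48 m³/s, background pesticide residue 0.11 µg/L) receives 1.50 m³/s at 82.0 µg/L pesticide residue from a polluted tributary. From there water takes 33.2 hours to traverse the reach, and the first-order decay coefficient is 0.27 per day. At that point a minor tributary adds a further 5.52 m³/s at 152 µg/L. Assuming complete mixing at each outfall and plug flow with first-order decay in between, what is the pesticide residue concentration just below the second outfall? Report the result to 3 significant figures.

16.9 µg/L

Conservation of mass: C = (48.00·0.1100 + 1.500·82.00) / 49.50 = 128.3/49.50 = 2.592 µg/L; combined flow 49.50 m³/s.
Applying C = C₀e^(−kt): 2.592 × 0.6883 = 1.784 µg/L.
At the second outfall, C = (49.50·1.784 + 5.520·152.0) / (49.50 + 5.520) = 16.85 µg/L.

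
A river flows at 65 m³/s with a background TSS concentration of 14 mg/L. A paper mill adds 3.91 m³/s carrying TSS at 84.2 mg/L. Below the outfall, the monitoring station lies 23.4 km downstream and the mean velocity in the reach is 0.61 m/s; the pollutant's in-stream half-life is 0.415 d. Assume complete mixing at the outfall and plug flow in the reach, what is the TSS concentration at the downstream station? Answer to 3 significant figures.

Flow-weighted average: C = (65.00·14.00 + 3.910·84.20) / 68.91 = 1239/68.91 = 17.98 mg/L.
Travel time t = 23.4·1000 / 0.61 = 38360 s = 10.66 h.
Half-life 0.415 d → k = ln 2 / 0.415 = 1.670 d⁻¹.
First-order decay: C = 17.98·exp(−k·t) = 17.98·0.4764 = 8.567 mg/L.

8.57 mg/L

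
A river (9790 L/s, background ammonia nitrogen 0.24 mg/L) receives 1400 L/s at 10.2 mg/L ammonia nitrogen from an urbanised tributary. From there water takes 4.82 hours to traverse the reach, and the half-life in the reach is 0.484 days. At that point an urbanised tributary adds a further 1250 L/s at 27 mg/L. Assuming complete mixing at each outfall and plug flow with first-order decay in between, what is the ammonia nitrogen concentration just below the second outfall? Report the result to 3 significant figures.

3.72 mg/L

Conservation of mass: C = (9790·0.2400 + 1400·10.20) / 11190 = 16630/11190 = 1.486 mg/L; combined flow 11190 L/s.
Half-life 0.484 d → k = ln 2 / 0.484 = 1.432 d⁻¹.
First-order decay: C = 1.486·exp(−k·t) = 1.486·0.7500 = 1.115 mg/L.
Second outfall: C = (11190·1.115 + 1250·27.00)/12440 = 3.716 mg/L.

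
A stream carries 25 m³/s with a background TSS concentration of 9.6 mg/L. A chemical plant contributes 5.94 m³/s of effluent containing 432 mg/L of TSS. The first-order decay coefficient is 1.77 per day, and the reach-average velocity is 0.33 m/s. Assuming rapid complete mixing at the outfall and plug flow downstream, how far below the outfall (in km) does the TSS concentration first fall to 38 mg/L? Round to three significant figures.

Conservation of mass: C = (25.00·9.600 + 5.940·432.0) / 30.94 = 2806/30.94 = 90.69 mg/L.
Set 90.69·exp(−k·t) = 38 → t = ln(90.69/38)/k = 42460 s = 11.80 h.
Distance = v·t = 0.33·42460 = 14010 m = 14.01 km.

14.0 km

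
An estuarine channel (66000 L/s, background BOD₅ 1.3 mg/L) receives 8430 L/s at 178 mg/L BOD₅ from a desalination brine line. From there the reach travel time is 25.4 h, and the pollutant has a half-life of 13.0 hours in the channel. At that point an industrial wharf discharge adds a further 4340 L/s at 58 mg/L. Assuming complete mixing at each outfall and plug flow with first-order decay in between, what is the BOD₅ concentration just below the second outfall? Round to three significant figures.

Flow-weighted average: C = (66000·1.300 + 8430·178.0) / 74430 = 1586000/74430 = 21.31 mg/L; combined flow 74430 L/s.
Half-life 13.0 h → k = ln 2 / 13.0 = 0.05332 h⁻¹ = 1.280 d⁻¹.
Applying C = C₀e^(−kt): 21.31 × 0.2581 = 5.502 mg/L.
At the second outfall, C = (74430·5.502 + 4340·58.00) / (74430 + 4340) = 8.394 mg/L.

8.39 mg/L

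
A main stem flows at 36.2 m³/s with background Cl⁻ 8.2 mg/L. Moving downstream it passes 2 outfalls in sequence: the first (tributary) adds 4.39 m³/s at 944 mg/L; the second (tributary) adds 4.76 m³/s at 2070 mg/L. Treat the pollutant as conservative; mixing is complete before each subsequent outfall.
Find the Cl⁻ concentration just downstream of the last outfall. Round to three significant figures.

315 mg/L

Outfall 1: combined Q = 40.59 m³/s; C = (36.20·8.200 + 4.390·944.0)/40.59 = 109.4 mg/L.
Outfall 2: combined Q = 45.35 m³/s; C = (40.59·109.4 + 4.760·2070)/45.35 = 315.2 mg/L.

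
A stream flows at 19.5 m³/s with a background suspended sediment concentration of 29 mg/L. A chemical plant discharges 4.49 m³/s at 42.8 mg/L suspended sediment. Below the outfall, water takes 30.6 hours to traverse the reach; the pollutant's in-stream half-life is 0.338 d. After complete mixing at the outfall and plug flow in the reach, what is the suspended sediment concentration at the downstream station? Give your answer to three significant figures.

Flow-weighted average: C = (19.50·29.00 + 4.490·42.80) / 23.99 = 757.7/23.99 = 31.58 mg/L.
Half-life 0.338 d → k = ln 2 / 0.338 = 2.051 d⁻¹.
Applying C = C₀e^(−kt): 31.58 × 0.07319 = 2.312 mg/L.

2.31 mg/L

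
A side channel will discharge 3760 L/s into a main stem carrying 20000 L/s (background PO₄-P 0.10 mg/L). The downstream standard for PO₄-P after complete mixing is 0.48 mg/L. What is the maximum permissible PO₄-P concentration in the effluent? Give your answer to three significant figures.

2.50 mg/L

At the limit, (Qr·Cr + Qe·Cₑ)/(Qr + Qe) = 0.48:
Cₑ = (23760·0.48 − 20000·0.1000) / 3760 = 2.501 mg/L.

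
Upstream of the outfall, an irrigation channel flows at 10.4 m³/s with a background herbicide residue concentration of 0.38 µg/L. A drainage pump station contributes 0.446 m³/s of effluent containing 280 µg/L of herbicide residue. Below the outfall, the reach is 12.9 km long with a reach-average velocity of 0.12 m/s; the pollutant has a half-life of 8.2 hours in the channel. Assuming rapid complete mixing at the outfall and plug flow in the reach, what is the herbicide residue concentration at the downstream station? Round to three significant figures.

0.952 µg/L

Flow-weighted average: C = (10.40·0.3800 + 0.4460·280.0) / 10.85 = 128.8/10.85 = 11.88 µg/L.
Travel time t = 12.9·1000 / 0.12 = 107500 s = 29.86 h.
Half-life 8.2 h → k = ln 2 / 8.2 = 0.08453 h⁻¹ = 2.029 d⁻¹.
After decay, C = 11.88 × e^(−kt) = 11.88 × 0.08013 = 0.9518 µg/L.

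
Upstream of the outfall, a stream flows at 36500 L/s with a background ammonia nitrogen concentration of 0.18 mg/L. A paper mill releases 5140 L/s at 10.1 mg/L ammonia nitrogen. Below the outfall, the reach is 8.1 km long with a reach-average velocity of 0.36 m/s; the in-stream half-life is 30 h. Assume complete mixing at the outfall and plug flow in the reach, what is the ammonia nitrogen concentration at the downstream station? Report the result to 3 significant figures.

1.22 mg/L

Conservation of mass: C = (36500·0.1800 + 5140·10.10) / 41640 = 58480/41640 = 1.405 mg/L.
Travel time t = 8.1·1000 / 0.36 = 22500 s = 6.250 h.
Half-life 30 h → k = ln 2 / 30 = 0.02310 h⁻¹ = 0.5545 d⁻¹.
Applying C = C₀e^(−kt): 1.405 × 0.8655 = 1.216 mg/L.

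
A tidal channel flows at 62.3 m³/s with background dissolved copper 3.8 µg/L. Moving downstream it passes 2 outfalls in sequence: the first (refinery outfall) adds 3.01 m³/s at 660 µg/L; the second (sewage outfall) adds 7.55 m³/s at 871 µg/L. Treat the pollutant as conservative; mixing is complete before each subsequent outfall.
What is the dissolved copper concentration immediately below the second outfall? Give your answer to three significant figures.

121 µg/L

After outfall 1: Q = 62.30 + 3.010 = 65.31 m³/s; C = (62.30·3.800 + 3.010·660.0)/65.31 = 34.04 µg/L.
After outfall 2: Q = 65.31 + 7.550 = 72.86 m³/s; C = (65.31·34.04 + 7.550·871.0)/72.86 = 120.8 µg/L.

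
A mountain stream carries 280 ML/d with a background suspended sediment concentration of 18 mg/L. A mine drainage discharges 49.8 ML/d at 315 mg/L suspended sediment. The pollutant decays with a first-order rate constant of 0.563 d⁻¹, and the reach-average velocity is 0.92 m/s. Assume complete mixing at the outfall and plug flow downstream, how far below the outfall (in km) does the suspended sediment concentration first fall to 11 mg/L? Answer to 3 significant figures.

Mixed concentration C = ΣQC/ΣQ = (280.0·18.00 + 49.80·315.0) / 329.8 = 20730/329.8 = 62.85 mg/L.
Set 62.85·exp(−k·t) = 11 → t = ln(62.85/11)/k = 267500 s = 74.29 h.
Distance = v·t = 0.92·267500 = 246100 m = 246.1 km.

246 km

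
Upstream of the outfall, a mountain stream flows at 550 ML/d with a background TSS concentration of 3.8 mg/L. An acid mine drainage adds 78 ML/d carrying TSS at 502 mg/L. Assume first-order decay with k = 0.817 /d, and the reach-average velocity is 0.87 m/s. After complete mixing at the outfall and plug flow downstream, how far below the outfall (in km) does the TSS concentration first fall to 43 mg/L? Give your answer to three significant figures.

Mixed concentration C = ΣQC/ΣQ = (550.0·3.800 + 78.00·502.0) / 628.0 = 41250/628.0 = 65.68 mg/L.
Set 65.68·exp(−k·t) = 43 → t = ln(65.68/43)/k = 44790 s = 12.44 h.
Distance = v·t = 0.87·44790 = 38970 m = 38.97 km.

39.0 km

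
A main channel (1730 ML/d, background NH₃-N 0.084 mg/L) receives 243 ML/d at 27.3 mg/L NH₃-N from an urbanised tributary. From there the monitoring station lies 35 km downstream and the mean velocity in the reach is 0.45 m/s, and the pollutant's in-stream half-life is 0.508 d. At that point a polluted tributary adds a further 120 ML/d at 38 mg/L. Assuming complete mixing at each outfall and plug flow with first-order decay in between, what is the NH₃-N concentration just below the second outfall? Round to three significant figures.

3.13 mg/L

Mixed concentration C = ΣQC/ΣQ = (1730·0.08400 + 243.0·27.30) / 1973 = 6779/1973 = 3.436 mg/L; combined flow 1973 ML/d.
Travel time t = 35·1000 / 0.45 = 77780 s = 21.60 h.
Half-life 0.508 d → k = ln 2 / 0.508 = 1.364 d⁻¹.
Decay over the reach: 3.436·exp(−kt) = 3.436·0.2928 = 1.006 mg/L.
Second outfall: C = (1973·1.006 + 120.0·38.00)/2093 = 3.127 mg/L.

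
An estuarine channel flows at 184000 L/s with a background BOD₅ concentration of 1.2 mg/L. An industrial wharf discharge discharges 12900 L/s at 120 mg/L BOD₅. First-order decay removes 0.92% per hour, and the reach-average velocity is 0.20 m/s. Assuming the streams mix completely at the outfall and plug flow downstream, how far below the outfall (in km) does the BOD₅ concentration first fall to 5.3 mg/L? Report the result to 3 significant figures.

41.1 km

After mixing, C = (184000·1.200 + 12900·120.0) / 196900 = 1769000/196900 = 8.983 mg/L.
0.92%/h lost → k = −ln(1 − 0.0092) = 0.009243 h⁻¹.
Set 8.983·exp(−k·t) = 5.3 → t = ln(8.983/5.3)/k = 205500 s = 57.09 h.
Distance = v·t = 0.20·205500 = 41100 m = 41.10 km.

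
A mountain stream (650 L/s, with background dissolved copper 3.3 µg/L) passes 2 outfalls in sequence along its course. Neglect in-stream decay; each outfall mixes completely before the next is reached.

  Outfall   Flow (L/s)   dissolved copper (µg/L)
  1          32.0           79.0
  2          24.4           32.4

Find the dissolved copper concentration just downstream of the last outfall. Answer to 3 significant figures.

7.73 µg/L

After outfall 1: Q = 650.0 + 32.00 = 682.0 L/s; C = (650.0·3.300 + 32.00·79.00)/682.0 = 6.852 µg/L.
After outfall 2: Q = 682.0 + 24.40 = 706.4 L/s; C = (682.0·6.852 + 24.40·32.40)/706.4 = 7.734 µg/L.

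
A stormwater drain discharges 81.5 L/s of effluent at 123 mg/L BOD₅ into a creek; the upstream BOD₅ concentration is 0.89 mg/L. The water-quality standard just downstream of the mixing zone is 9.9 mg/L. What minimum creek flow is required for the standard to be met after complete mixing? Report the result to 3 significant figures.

Set C_mix = 9.9: (Q·0.8900 + 81.50·123.0) / (Q + 81.50) = 9.9
→ Q = 81.50·(123.0 − 9.9)/(9.9 − 0.8900) = 1023 L/s.

1020 L/s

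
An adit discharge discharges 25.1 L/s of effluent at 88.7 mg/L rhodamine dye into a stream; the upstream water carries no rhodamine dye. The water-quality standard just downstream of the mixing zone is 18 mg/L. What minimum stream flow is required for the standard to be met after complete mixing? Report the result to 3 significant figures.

98.6 L/s

Set C_mix = 18: (Q·0 + 25.10·88.70) / (Q + 25.10) = 18
→ Q = 25.10·(88.70 − 18)/(18 − 0) = 98.59 L/s.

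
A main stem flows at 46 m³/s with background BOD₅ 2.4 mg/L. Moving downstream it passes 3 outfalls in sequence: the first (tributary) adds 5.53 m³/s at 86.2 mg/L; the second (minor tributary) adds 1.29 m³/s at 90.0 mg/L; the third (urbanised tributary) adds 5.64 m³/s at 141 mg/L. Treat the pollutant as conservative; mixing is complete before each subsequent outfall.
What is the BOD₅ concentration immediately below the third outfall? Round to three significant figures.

25.6 mg/L

After outfall 1: Q = 46.00 + 5.530 = 51.53 m³/s; C = (46.00·2.400 + 5.530·86.20)/51.53 = 11.39 mg/L.
After outfall 2: Q = 51.53 + 1.290 = 52.82 m³/s; C = (51.53·11.39 + 1.290·90.00)/52.82 = 13.31 mg/L.
After outfall 3: Q = 52.82 + 5.640 = 58.46 m³/s; C = (52.82·13.31 + 5.640·141.0)/58.46 = 25.63 mg/L.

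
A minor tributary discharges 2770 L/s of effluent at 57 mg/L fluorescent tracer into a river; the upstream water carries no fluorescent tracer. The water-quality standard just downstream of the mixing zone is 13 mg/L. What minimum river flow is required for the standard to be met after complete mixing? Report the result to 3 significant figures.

9380 L/s

Set C_mix = 13: (Q·0 + 2770·57.00) / (Q + 2770) = 13
→ Q = 2770·(57.00 − 13)/(13 − 0) = 9375 L/s.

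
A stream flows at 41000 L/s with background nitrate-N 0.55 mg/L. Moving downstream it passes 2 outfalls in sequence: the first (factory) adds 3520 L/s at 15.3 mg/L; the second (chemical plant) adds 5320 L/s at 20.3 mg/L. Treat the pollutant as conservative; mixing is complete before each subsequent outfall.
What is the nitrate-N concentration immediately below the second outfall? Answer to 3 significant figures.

After outfall 1: Q = 41000 + 3520 = 44520 L/s; C = (41000·0.5500 + 3520·15.30)/44520 = 1.716 mg/L.
After outfall 2: Q = 44520 + 5320 = 49840 L/s; C = (44520·1.716 + 5320·20.30)/49840 = 3.700 mg/L.

3.70 mg/L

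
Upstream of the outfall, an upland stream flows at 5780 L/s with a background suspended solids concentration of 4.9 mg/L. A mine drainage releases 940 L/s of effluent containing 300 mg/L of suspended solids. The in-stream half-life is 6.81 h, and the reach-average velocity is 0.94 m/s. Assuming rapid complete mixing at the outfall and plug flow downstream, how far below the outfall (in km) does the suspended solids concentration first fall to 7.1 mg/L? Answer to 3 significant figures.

62.3 km

Mixed concentration C = ΣQC/ΣQ = (5780·4.900 + 940.0·300.0) / 6720 = 310300/6720 = 46.18 mg/L.
Half-life 6.81 h → k = ln 2 / 6.81 = 0.1018 h⁻¹ = 2.443 d⁻¹.
Set 46.18·exp(−k·t) = 7.1 → t = ln(46.18/7.1)/k = 66230 s = 18.40 h.
Distance = v·t = 0.94·66230 = 62250 m = 62.25 km.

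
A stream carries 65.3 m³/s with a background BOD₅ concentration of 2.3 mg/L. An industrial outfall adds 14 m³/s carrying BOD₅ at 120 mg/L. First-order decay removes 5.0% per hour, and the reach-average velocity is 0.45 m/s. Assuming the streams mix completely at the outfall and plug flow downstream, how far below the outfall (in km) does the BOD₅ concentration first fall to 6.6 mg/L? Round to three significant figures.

39.5 km

Mixed concentration C = ΣQC/ΣQ = (65.30·2.300 + 14.00·120.0) / 79.30 = 1830/79.30 = 23.08 mg/L.
5.0%/h lost → k = −ln(1 − 0.05) = 0.05129 h⁻¹.
Set 23.08·exp(−k·t) = 6.6 → t = ln(23.08/6.6)/k = 87860 s = 24.41 h.
Distance = v·t = 0.45·87860 = 39540 m = 39.54 km.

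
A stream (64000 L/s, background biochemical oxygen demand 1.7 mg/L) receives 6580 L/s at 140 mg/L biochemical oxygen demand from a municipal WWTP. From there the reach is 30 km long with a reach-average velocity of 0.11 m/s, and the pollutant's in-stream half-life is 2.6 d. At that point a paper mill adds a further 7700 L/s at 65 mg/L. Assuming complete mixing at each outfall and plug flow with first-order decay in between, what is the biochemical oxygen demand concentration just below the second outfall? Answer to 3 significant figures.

Flow-weighted average: C = (64000·1.700 + 6580·140.0) / 70580 = 1030000/70580 = 14.59 mg/L; combined flow 70580 L/s.
Travel time t = 30·1000 / 0.11 = 272700 s = 75.76 h.
Half-life 2.6 d → k = ln 2 / 2.6 = 0.2666 d⁻¹.
After decay, C = 14.59 × e^(−kt) = 14.59 × 0.4311 = 6.291 mg/L.
At the second outfall, C = (70580·6.291 + 7700·65.00) / (70580 + 7700) = 12.07 mg/L.

12.1 mg/L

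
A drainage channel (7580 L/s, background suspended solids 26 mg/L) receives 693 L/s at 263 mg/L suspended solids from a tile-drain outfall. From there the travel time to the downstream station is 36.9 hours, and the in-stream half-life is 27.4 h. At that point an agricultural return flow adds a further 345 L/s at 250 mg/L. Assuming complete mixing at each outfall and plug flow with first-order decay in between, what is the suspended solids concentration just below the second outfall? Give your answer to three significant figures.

Conservation of mass: C = (7580·26.00 + 693.0·263.0) / 8273 = 379300/8273 = 45.85 mg/L; combined flow 8273 L/s.
Half-life 27.4 h → k = ln 2 / 27.4 = 0.02530 h⁻¹ = 0.6071 d⁻¹.
Applying C = C₀e^(−kt): 45.85 × 0.3932 = 18.03 mg/L.
At the second outfall, C = (8273·18.03 + 345.0·250.0) / (8273 + 345.0) = 27.32 mg/L.

27.3 mg/L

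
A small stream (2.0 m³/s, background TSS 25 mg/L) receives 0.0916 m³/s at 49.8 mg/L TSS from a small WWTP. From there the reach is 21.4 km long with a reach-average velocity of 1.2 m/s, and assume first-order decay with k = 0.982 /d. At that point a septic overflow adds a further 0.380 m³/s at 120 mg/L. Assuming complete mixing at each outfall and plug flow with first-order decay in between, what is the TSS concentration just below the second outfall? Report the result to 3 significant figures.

Mass balance: C = (2.000·25.00 + 0.09160·49.80) / 2.092 = 54.56/2.092 = 26.09 mg/L; combined flow 2.092 m³/s.
Travel time t = 21.4·1000 / 1.2 = 17830 s = 4.954 h.
Decay over the reach: 26.09·exp(−kt) = 26.09·0.8165 = 21.30 mg/L.
Second outfall: C = (2.092·21.30 + 0.3800·120.0)/2.472 = 36.47 mg/L.

36.5 mg/L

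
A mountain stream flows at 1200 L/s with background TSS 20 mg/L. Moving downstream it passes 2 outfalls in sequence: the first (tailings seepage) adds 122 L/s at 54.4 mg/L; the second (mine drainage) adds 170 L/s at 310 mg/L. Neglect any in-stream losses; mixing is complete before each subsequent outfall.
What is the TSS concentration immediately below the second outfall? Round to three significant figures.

After outfall 1: Q = 1200 + 122.0 = 1322 L/s; C = (1200·20.00 + 122.0·54.40)/1322 = 23.17 mg/L.
After outfall 2: Q = 1322 + 170.0 = 1492 L/s; C = (1322·23.17 + 170.0·310.0)/1492 = 55.86 mg/L.

55.9 mg/L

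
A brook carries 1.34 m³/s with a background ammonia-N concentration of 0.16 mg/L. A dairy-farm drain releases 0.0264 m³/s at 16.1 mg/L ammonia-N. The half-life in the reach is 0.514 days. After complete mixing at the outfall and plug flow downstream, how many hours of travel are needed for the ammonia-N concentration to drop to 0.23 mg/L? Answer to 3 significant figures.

12.6 h

Flow-weighted average: C = (1.340·0.1600 + 0.02640·16.10) / 1.366 = 0.6394/1.366 = 0.4680 mg/L.
Half-life 0.514 d → k = ln 2 / 0.514 = 1.349 d⁻¹.
0.4680·exp(−k·t) = 0.23 → t = ln(0.4680/0.23)/k = 45510 s = 12.64 h.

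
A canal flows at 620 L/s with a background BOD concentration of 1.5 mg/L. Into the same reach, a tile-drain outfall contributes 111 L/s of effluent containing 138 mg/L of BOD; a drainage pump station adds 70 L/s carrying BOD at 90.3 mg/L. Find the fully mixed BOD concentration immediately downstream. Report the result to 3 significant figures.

After mixing, C = (620.0·1.500 + 111.0·138.0 + 70.00·90.30) / 801.0 = 22570/801.0 = 28.18 mg/L.

28.2 mg/L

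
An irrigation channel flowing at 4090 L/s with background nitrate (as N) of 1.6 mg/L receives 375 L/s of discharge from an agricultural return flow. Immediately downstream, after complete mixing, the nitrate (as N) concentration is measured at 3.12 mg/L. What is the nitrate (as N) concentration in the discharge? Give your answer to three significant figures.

19.7 mg/L

Mass balance: 4090·1.600 + 375.0·Cₑ = 4465·3.120
→ Cₑ = (4465·3.120 − 4090·1.600) / 375.0 = 19.70 mg/L.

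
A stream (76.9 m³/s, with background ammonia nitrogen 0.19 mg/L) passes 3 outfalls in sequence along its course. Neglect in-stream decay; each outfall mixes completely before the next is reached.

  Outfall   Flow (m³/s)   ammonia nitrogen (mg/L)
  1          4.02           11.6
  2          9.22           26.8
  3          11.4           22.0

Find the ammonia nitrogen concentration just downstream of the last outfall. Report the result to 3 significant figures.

Outfall 1: combined Q = 80.92 m³/s; C = (76.90·0.1900 + 4.020·11.60)/80.92 = 0.7568 mg/L.
Outfall 2: combined Q = 90.14 m³/s; C = (80.92·0.7568 + 9.220·26.80)/90.14 = 3.421 mg/L.
Outfall 3: combined Q = 101.5 m³/s; C = (90.14·3.421 + 11.40·22.00)/101.5 = 5.507 mg/L.

5.51 mg/L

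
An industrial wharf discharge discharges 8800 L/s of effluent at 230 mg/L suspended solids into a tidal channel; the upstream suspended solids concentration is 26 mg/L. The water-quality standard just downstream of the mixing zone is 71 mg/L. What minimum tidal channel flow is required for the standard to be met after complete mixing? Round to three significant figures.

Set C_mix = 71: (Q·26.00 + 8800·230.0) / (Q + 8800) = 71
→ Q = 8800·(230.0 − 71)/(71 − 26.00) = 31090 L/s.

31100 L/s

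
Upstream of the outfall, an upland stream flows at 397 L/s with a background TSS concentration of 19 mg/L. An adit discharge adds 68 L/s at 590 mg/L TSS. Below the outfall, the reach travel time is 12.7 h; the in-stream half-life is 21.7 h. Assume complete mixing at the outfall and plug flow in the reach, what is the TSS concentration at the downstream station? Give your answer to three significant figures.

68.3 mg/L

Mass balance: C = (397.0·19.00 + 68.00·590.0) / 465.0 = 47660/465.0 = 102.5 mg/L.
Half-life 21.7 h → k = ln 2 / 21.7 = 0.03194 h⁻¹ = 0.7666 d⁻¹.
Applying C = C₀e^(−kt): 102.5 × 0.6665 = 68.32 mg/L.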